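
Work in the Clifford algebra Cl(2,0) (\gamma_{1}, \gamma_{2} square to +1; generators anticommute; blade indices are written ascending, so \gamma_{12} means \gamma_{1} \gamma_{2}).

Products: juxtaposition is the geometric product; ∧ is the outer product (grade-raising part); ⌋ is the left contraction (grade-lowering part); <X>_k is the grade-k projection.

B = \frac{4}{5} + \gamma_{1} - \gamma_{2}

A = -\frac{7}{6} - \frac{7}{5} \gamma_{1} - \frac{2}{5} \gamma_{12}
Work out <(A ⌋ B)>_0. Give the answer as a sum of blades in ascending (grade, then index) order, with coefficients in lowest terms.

step 1: -\frac{7}{3} - \frac{7}{6} \gamma_{1} + \frac{7}{6} \gamma_{2}
step 2: -\frac{7}{3}
Answer: -\frac{7}{3}


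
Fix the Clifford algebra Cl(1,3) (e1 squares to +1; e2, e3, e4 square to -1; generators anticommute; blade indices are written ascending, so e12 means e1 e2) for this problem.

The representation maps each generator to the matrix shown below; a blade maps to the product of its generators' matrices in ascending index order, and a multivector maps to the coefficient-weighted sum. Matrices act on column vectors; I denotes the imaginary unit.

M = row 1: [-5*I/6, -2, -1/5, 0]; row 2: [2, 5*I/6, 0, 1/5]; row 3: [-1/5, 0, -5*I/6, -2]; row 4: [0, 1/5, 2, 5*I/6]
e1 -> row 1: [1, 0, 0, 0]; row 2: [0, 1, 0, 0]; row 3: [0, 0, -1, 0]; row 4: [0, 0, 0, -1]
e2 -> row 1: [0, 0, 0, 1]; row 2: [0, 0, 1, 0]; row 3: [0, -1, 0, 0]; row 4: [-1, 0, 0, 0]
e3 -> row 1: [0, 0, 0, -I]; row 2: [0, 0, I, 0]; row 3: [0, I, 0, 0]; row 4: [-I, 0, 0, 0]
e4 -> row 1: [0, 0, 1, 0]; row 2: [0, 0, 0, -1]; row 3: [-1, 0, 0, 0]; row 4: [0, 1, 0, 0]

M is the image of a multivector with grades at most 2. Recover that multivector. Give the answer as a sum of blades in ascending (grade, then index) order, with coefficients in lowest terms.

Method: the blade images are trace-orthogonal — tr(rho(e_A) rho(e_B)^-1) = 4 if A = B and 0 otherwise — and rho(e_A)^-1 = (e_A)^2 * rho(e_A) with (e_A)^2 = +1 or -1, so the coefficient of e_A in the preimage is (e_A)^2 * tr(M rho(e_A))/4.
Nonzero projections over blades of grade <= 2: e14: (e14)^2 = +1, tr(M rho(e14)) = -4/5, coefficient -1/5; e23: (e23)^2 = -1, tr(M rho(e23)) = -10/3, coefficient 5/6; e24: (e24)^2 = -1, tr(M rho(e24)) = 8, coefficient -2. Every other blade of grade <= 2 projects to 0.
Answer: -1/5*e14 + 5/6*e23 - 2*e24


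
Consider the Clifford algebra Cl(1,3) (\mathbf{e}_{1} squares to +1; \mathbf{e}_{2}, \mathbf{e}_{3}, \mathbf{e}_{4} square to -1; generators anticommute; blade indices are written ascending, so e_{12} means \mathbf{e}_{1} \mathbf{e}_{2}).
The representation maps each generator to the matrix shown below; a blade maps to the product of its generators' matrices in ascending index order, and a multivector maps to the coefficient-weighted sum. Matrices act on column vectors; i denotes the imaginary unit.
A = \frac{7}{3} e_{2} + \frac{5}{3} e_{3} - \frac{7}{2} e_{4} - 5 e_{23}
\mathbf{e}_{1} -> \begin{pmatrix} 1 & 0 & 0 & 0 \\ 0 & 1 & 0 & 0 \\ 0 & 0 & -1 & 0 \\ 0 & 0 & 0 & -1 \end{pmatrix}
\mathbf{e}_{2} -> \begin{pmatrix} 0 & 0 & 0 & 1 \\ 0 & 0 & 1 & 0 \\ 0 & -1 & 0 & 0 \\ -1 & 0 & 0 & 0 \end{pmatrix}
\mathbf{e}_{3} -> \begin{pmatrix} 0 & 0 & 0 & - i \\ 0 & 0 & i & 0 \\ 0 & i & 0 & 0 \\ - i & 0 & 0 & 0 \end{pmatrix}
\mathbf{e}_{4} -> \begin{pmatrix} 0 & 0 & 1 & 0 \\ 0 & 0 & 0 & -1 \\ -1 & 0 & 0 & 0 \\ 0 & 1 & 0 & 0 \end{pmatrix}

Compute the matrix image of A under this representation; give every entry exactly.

Bivector images (products of the table entries): rho(e_{23}) = rho(\mathbf{e}_{2})rho(\mathbf{e}_{3}) = \begin{pmatrix} - i & 0 & 0 & 0 \\ 0 & i & 0 & 0 \\ 0 & 0 & - i & 0 \\ 0 & 0 & 0 & i \end{pmatrix}.
M = (\frac{7}{3})*rho(e_{2}) + (\frac{5}{3})*rho(e_{3}) + (-\frac{7}{2})*rho(e_{4}) + (-5)*rho(e_{23}), summed entrywise:
Answer: \begin{pmatrix} 5 i & 0 & - \frac{7}{2} & \frac{7}{3} - \frac{5 i}{3} \\ 0 & - 5 i & \frac{7}{3} + \frac{5 i}{3} & \frac{7}{2} \\ \frac{7}{2} & - \frac{7}{3} + \frac{5 i}{3} & 5 i & 0 \\ - \frac{7}{3} - \frac{5 i}{3} & - \frac{7}{2} & 0 & - 5 i \end{pmatrix}


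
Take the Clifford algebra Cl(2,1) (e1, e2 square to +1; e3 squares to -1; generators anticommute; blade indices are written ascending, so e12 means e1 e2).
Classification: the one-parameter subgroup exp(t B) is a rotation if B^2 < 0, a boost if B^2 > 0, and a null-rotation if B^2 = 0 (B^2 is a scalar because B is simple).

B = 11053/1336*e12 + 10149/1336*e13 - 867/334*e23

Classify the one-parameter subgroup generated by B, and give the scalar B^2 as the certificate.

B^2 term by term: the squares give (11053/1336)^2*(e12)^2 + (10149/1336)^2*(e13)^2 + (-867/334)^2*(e23)^2 = 122168809/1784896*(-1) + 103002201/1784896*(+1) + 751689/111556*(+1) = -4 (each basis 2-blade squares to minus the product of its generators' squares); cross terms between blades sharing an index anticommute and cancel. So B^2 = -4.
Answer: rotation, certificate B^2 = -4. The class reads off the invariant scalar -4 directly.


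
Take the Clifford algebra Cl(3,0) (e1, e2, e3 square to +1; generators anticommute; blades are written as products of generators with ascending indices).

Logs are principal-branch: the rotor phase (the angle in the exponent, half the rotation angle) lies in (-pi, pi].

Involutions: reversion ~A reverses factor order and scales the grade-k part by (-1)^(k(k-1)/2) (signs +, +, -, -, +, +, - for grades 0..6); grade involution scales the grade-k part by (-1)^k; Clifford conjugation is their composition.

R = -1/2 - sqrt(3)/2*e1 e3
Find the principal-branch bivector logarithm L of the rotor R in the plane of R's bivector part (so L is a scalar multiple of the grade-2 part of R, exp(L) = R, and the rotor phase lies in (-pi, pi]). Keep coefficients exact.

The scalar part of R is -1/2, which fixes the principal-branch rotor phase; the unit plane is then the bivector part divided by the sine of that phase, and L is that plane scaled by the phase.
Concretely: cos(phase) = -1/2 gives phase = ±2*pi/3, and since phase/sin(phase) is even the sign is immaterial: L = (phase/sin(phase)) * <R>_2 = (4*sqrt(3)*pi/9) * <R>_2.
Answer: -2*pi/3*e1 e3


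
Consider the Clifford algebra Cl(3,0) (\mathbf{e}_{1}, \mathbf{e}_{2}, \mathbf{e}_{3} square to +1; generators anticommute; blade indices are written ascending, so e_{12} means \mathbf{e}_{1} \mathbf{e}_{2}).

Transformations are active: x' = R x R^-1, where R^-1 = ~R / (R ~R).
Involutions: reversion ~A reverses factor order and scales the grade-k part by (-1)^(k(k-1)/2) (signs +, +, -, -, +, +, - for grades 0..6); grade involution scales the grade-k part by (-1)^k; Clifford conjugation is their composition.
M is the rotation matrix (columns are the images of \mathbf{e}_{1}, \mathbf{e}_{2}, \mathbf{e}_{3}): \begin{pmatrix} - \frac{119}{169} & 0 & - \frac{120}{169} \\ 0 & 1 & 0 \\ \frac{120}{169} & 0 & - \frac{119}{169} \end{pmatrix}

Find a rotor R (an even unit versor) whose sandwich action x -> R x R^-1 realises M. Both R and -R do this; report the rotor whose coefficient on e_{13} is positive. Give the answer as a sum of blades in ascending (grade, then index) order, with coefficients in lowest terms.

Method: write R = a + b12*e_{12} + b13*e_{13} + b23*e_{23} with a^2 + b12^2 + b13^2 + b23^2 = 1 (so R^-1 = ~R). Expanding the columns R e_j ~R gives tr M = 4a^2 - 1 and, from the antisymmetric part, M21 - M12 = -4a*b12, M13 - M31 = 4a*b13, M32 - M23 = -4a*b23.
Here tr M = -\frac{69}{169}, so a^2 = (1 + tr M)/4 = \frac{25}{169} and a = ±\frac{5}{13}. Taking a = \frac{5}{13}: M21 - M12 = 0, M13 - M31 = -\frac{240}{169}, M32 - M23 = 0, giving b12 = 0, b13 = -\frac{12}{13}, b23 = 0, i.e. R = \frac{5}{13} - \frac{12}{13} e_{13}.
Its e_{13} coefficient is negative, so report the other preimage -R.
Answer: -\frac{5}{13} + \frac{12}{13} e_{13}. Why the constraint matters: R and -R act identically through the sandwich — M has trace -\frac{69}{169} either way — so only the sign condition on e_{13} picks one of the two preimages.


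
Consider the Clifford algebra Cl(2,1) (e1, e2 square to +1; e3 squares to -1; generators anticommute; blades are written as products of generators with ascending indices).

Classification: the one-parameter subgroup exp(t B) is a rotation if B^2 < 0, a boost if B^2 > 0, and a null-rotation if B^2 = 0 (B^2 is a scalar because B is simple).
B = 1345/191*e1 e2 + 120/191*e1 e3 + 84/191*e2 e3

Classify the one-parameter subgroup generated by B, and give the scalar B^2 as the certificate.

B^2 term by term: the squares give (1345/191)^2*(e1 e2)^2 + (120/191)^2*(e1 e3)^2 + (84/191)^2*(e2 e3)^2 = 1809025/36481*(-1) + 14400/36481*(+1) + 7056/36481*(+1) = -49 (each basis 2-blade squares to minus the product of its generators' squares); cross terms between blades sharing an index anticommute and cancel. So B^2 = -49.
Answer: rotation, certificate B^2 = -49. No conjugation can change B^2 = -49; the sign gives the class.


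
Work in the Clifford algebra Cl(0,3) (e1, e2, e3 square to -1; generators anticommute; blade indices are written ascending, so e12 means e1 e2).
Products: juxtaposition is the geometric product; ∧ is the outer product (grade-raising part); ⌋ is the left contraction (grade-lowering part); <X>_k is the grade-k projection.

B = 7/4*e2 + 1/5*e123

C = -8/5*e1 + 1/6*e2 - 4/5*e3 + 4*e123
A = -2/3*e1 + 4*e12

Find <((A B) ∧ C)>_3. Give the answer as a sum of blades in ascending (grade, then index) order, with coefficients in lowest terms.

step 1: -7*e1 - 4/5*e3 - 7/6*e12 + 2/15*e23
step 2: -7/6*e12 + 108/25*e13 + 2/15*e23 + 18/25*e123
step 3: 18/25*e123
Answer: 18/25*e123


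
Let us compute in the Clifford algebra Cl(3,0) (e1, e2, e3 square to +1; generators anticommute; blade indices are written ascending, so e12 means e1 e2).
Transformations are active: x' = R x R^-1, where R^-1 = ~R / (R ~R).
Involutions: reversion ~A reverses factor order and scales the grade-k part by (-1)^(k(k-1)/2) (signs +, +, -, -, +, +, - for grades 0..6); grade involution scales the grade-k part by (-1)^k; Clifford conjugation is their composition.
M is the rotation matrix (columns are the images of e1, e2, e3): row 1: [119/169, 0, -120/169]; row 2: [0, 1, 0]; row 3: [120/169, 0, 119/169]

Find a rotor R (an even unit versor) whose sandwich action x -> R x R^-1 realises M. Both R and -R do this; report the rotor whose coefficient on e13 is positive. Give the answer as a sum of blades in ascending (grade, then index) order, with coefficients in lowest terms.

Method: write R = a + b12*e12 + b13*e13 + b23*e23 with a^2 + b12^2 + b13^2 + b23^2 = 1 (so R^-1 = ~R). Expanding the columns R e_j ~R gives tr M = 4a^2 - 1 and, from the antisymmetric part, M21 - M12 = -4a*b12, M13 - M31 = 4a*b13, M32 - M23 = -4a*b23.
Here tr M = 407/169, so a^2 = (1 + tr M)/4 = 144/169 and a = ±12/13. Taking a = 12/13: M21 - M12 = 0, M13 - M31 = -240/169, M32 - M23 = 0, giving b12 = 0, b13 = -5/13, b23 = 0, i.e. R = 12/13 - 5/13*e13.
Its e13 coefficient is negative, so report the other preimage -R.
Answer: -12/13 + 5/13*e13. Why the constraint matters: R and -R act identically through the sandwich — M has trace 407/169 either way — so only the sign condition on e13 picks one of the two preimages.


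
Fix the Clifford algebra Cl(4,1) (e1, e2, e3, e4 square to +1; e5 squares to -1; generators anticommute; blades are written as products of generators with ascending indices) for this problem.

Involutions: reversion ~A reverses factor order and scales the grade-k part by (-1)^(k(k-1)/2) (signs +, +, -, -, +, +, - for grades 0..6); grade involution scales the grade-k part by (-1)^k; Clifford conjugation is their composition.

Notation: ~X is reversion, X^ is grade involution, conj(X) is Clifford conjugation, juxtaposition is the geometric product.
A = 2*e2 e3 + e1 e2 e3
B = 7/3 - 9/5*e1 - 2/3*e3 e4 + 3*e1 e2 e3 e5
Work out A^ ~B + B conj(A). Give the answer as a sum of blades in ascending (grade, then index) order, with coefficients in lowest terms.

first term: 3*e5 - 6*e1 e5 + 97/15*e2 e3 + 4/3*e2 e4 - 89/15*e1 e2 e3 - 2/3*e1 e2 e4
second term: 3*e5 + 6*e1 e5 - 97/15*e2 e3 - 4/3*e2 e4 + 89/15*e1 e2 e3 + 2/3*e1 e2 e4
Answer: 6*e5


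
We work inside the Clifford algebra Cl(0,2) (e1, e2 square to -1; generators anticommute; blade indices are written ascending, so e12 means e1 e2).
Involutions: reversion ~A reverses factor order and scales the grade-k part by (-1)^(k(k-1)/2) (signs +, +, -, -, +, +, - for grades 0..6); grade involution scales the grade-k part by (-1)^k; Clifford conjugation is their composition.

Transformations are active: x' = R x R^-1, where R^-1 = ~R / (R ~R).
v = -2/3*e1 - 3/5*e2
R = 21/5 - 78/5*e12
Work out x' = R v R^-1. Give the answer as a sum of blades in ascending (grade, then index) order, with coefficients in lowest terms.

~R = 21/5 + 78/5*e12, and R ~R = 261, so R^-1 = ~R / (261).
R v = -304/25*e1 + 197/25*e2
Answer: 998/3625*e1 + 9283/10875*e2


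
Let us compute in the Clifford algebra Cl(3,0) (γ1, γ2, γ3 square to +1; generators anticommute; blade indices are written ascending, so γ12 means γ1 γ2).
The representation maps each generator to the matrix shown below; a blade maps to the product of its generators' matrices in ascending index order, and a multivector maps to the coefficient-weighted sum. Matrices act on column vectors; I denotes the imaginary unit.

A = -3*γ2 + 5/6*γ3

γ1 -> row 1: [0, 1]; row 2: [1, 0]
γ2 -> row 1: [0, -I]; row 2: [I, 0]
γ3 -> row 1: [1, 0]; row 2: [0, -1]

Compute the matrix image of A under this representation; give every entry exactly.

M = (-3)*rho(γ2) + (5/6)*rho(γ3), summed entrywise:
Answer: row 1: [5/6, 3*I]; row 2: [-3*I, -5/6]


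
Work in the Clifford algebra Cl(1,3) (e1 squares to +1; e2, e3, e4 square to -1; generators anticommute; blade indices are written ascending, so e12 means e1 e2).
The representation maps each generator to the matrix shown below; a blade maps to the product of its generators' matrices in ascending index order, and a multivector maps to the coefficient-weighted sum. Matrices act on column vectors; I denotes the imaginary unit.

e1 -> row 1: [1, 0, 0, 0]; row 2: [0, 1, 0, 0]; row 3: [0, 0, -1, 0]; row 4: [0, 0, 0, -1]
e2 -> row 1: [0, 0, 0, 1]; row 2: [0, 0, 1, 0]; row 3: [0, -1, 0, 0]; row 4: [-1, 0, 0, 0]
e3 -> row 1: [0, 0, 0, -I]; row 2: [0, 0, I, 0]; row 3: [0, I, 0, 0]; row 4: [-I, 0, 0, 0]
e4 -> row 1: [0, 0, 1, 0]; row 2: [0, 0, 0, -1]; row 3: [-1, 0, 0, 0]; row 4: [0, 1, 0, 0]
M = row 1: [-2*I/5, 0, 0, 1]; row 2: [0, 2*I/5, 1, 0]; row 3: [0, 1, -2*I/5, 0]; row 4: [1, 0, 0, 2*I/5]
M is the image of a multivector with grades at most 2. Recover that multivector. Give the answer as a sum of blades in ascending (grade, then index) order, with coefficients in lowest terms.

Method: the blade images are trace-orthogonal — tr(rho(e_A) rho(e_B)^-1) = 4 if A = B and 0 otherwise — and rho(e_A)^-1 = (e_A)^2 * rho(e_A) with (e_A)^2 = +1 or -1, so the coefficient of e_A in the preimage is (e_A)^2 * tr(M rho(e_A))/4.
Nonzero projections over blades of grade <= 2: e12: (e12)^2 = +1, tr(M rho(e12)) = 4, coefficient 1; e23: (e23)^2 = -1, tr(M rho(e23)) = -8/5, coefficient 2/5. Every other blade of grade <= 2 projects to 0.
Answer: e12 + 2/5*e23


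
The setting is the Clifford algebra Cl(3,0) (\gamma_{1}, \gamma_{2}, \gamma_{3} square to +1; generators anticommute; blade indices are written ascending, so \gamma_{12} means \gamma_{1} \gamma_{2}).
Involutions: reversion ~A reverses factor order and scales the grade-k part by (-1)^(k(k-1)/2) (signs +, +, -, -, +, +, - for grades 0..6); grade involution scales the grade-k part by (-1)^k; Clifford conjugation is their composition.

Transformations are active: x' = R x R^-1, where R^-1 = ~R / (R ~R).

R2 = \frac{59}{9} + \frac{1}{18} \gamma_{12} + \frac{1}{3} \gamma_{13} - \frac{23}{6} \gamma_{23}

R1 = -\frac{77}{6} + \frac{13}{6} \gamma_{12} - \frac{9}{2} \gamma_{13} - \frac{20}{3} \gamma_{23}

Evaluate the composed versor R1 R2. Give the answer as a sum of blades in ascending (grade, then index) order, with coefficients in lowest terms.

Distribute over the terms of R1 (each basis-blade product reordered to ascending indices, repeated generators contracted through their squares):
(-\frac{77}{6}) R2 = -\frac{4543}{54} - \frac{77}{108} \gamma_{12} - \frac{77}{18} \gamma_{13} + \frac{1771}{36} \gamma_{23}
(\frac{13}{6} \gamma_{12}) R2 = -\frac{13}{108} + \frac{767}{54} \gamma_{12} - \frac{299}{36} \gamma_{13} - \frac{13}{18} \gamma_{23}
(-\frac{9}{2} \gamma_{13}) R2 = \frac{3}{2} - \frac{69}{4} \gamma_{12} - \frac{59}{2} \gamma_{13} - \frac{1}{4} \gamma_{23}
(-\frac{20}{3} \gamma_{23}) R2 = -\frac{230}{9} - \frac{20}{9} \gamma_{12} + \frac{10}{27} \gamma_{13} - \frac{1180}{27} \gamma_{23}
Summing the partial products and collecting blades:
Answer: -\frac{3899}{36} - \frac{323}{54} \gamma_{12} - \frac{4505}{108} \gamma_{13} + \frac{122}{27} \gamma_{23}


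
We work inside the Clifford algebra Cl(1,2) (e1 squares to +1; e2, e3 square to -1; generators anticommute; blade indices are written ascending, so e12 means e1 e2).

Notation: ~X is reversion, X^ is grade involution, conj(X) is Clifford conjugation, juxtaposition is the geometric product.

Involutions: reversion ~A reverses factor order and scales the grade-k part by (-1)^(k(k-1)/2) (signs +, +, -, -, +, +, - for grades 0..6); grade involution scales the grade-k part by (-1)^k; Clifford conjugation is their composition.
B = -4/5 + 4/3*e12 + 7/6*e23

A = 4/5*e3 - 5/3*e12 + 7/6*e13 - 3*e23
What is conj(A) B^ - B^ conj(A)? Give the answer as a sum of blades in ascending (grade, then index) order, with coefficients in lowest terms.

first term: -23/18 - 14/15*e2 + 16/25*e3 - 97/36*e12 + 269/90*e13 - 178/45*e23 - 16/15*e123
second term: -23/18 + 14/15*e2 + 16/25*e3 + 1/36*e12 - 101/90*e13 - 38/45*e23 - 16/15*e123
Answer: -28/15*e2 - 49/18*e12 + 37/9*e13 - 28/9*e23


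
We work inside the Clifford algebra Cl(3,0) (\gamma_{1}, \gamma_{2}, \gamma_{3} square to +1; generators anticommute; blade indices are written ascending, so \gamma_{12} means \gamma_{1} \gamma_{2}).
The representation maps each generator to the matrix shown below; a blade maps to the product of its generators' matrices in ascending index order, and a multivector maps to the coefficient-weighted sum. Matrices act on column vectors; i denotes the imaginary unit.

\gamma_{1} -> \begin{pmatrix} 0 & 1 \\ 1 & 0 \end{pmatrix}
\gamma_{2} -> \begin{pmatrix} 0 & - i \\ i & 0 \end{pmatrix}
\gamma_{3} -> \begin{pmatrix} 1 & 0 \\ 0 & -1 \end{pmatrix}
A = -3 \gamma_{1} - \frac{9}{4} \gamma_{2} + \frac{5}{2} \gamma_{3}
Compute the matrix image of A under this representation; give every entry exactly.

M = (-3)*rho(\gamma_{1}) + (-\frac{9}{4})*rho(\gamma_{2}) + (\frac{5}{2})*rho(\gamma_{3}), summed entrywise:
Answer: \begin{pmatrix} \frac{5}{2} & -3 + \frac{9 i}{4} \\ -3 - \frac{9 i}{4} & - \frac{5}{2} \end{pmatrix}


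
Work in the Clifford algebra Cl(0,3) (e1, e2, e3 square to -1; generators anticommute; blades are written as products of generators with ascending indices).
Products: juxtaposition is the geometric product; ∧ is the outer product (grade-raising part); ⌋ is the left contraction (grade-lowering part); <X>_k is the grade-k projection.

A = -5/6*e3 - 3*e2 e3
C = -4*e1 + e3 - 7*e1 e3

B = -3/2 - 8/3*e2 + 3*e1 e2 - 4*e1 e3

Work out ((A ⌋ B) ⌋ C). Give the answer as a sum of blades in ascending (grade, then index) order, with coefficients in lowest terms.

step 1: 10/3*e1
step 2: 40/3 + 70/3*e3
Answer: 40/3 + 70/3*e3


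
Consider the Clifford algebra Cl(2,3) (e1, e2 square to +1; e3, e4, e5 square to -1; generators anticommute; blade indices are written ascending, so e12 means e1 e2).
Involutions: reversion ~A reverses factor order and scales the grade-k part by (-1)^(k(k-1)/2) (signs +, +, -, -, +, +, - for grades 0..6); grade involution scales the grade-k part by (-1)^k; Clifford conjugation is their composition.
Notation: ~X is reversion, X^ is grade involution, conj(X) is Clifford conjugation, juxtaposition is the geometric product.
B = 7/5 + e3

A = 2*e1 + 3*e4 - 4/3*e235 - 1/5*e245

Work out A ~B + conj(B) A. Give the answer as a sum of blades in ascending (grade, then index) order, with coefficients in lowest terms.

first term: 14/5*e1 + 21/5*e4 + 2*e13 - 4/3*e25 - 3*e34 - 28/15*e235 - 7/25*e245 - 1/5*e2345
second term: 14/5*e1 + 21/5*e4 + 2*e13 + 4/3*e25 - 3*e34 - 28/15*e235 - 7/25*e245 - 1/5*e2345
Answer: 28/5*e1 + 42/5*e4 + 4*e13 - 6*e34 - 56/15*e235 - 14/25*e245 - 2/5*e2345


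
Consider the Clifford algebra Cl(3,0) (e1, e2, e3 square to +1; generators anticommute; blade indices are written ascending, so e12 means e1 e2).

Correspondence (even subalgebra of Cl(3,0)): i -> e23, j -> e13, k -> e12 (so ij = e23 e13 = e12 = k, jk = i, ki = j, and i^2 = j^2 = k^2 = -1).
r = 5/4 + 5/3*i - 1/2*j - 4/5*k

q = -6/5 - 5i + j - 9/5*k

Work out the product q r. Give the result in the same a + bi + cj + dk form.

In blades: q = -6/5 - 9/5*e12 + e13 - 5*e23, r = 5/4 - 4/5*e12 - 1/2*e13 + 5/3*e23.
Distribute q over r term by term (generator squares from the signature, products reordered to ascending indices): (-6/5)*r = -3/2 + 24/25*e12 + 3/5*e13 - 2*e23; (-9/5*e12)*r = -36/25 - 9/4*e12 - 3*e13 - 9/10*e23; (e13)*r = 1/2 - 5/3*e12 + 5/4*e13 - 4/5*e23; (-5*e23)*r = 25/3 + 5/2*e12 - 4*e13 - 25/4*e23.
Sum: 442/75 - 137/300*e12 - 103/20*e13 - 199/20*e23; translating back through the correspondence:
Answer: 442/75 - 199/20*i - 103/20*j - 137/300*k


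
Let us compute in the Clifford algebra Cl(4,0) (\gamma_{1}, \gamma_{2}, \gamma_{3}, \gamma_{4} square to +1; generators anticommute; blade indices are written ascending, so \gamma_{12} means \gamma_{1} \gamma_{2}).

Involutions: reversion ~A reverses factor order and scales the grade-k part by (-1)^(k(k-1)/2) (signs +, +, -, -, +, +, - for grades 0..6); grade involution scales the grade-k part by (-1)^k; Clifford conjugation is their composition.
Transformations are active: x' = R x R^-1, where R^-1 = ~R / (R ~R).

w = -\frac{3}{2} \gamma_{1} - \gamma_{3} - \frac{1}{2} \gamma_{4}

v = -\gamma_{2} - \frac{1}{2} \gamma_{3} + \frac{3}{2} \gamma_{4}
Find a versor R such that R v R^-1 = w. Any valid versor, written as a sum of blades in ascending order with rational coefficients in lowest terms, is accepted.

A norm check does it: q(v) = q(w) = \frac{7}{2}, hence R = v + w = -\frac{3}{2} \gamma_{1} - \gamma_{2} - \frac{3}{2} \gamma_{3} + \gamma_{4} realises the map — parallel part kept, (v - w)/2 negated, v carried to w.
Answer: -\frac{3}{2} \gamma_{1} - \gamma_{2} - \frac{3}{2} \gamma_{3} + \gamma_{4}


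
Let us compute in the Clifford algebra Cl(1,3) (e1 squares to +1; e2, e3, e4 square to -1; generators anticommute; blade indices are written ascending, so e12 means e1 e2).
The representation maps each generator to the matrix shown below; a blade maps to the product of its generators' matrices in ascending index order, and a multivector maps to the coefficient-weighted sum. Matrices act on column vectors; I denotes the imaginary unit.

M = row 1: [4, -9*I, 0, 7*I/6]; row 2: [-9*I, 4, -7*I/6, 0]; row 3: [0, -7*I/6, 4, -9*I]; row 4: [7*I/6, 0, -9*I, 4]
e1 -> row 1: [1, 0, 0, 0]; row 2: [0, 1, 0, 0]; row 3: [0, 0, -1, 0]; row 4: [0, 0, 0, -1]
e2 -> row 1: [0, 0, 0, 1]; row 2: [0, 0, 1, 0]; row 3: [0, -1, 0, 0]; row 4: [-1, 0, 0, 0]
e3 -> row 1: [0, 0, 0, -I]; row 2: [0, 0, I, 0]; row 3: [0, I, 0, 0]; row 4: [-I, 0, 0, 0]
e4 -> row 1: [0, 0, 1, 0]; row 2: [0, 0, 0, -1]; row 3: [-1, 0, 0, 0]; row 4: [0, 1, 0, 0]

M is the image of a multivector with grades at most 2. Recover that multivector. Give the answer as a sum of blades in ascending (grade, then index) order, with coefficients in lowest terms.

Method: the blade images are trace-orthogonal — tr(rho(e_A) rho(e_B)^-1) = 4 if A = B and 0 otherwise — and rho(e_A)^-1 = (e_A)^2 * rho(e_A) with (e_A)^2 = +1 or -1, so the coefficient of e_A in the preimage is (e_A)^2 * tr(M rho(e_A))/4.
Nonzero projections over blades of grade <= 2: 1: (1)^2 = +1, tr(M 1) = 16, coefficient 4; e3: (e3)^2 = -1, tr(M rho(e3)) = 14/3, coefficient -7/6; e34: (e34)^2 = -1, tr(M rho(e34)) = -36, coefficient 9. Every other blade of grade <= 2 projects to 0.
Answer: 4 - 7/6*e3 + 9*e34


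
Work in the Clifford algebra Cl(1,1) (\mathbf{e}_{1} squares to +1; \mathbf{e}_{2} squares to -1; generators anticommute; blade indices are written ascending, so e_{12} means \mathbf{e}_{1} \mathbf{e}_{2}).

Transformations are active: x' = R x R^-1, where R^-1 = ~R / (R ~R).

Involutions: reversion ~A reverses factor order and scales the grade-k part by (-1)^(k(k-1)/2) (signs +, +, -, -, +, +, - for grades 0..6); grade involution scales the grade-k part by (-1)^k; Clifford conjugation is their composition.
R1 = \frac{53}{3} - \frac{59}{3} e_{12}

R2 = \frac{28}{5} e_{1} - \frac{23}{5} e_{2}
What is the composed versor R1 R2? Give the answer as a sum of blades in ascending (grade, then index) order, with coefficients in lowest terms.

Distribute over the terms of R1 (each basis-blade product reordered to ascending indices, repeated generators contracted through their squares):
(\frac{53}{3}) R2 = \frac{1484}{15} e_{1} - \frac{1219}{15} e_{2}
(-\frac{59}{3} e_{12}) R2 = -\frac{1357}{15} e_{1} + \frac{1652}{15} e_{2}
Summing the partial products and collecting blades:
Answer: \frac{127}{15} e_{1} + \frac{433}{15} e_{2}


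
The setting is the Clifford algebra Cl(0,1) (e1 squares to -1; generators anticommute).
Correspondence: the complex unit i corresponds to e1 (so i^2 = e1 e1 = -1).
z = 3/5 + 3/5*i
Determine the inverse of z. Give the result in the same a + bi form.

In blades: z = 3/5 + 3/5*e1.
With qbar = 3/5 - 3/5*e1 (scalar fixed, mapped units negated), z qbar = 18/25 (the sum of squared coefficients), so z^-1 = qbar / (18/25) = 5/6 - 5/6*e1; translating back:
Answer: 5/6 - 5/6*i


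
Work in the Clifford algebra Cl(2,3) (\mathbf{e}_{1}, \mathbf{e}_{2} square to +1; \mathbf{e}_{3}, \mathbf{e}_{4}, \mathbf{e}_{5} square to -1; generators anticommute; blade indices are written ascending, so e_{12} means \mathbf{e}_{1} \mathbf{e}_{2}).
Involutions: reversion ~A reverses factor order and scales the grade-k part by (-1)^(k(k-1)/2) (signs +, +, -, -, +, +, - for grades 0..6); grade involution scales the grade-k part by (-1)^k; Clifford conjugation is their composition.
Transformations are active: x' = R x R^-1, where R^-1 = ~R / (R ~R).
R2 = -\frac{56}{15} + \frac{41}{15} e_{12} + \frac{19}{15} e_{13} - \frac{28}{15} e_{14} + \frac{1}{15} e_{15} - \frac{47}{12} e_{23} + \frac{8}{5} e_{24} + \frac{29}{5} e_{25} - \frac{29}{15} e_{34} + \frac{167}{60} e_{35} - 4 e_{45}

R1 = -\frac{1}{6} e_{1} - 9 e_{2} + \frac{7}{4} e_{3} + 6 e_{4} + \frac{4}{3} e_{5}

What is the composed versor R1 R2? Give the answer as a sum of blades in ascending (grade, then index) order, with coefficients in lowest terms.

Distribute over the terms of R1 (each basis-blade product reordered to ascending indices, repeated generators contracted through their squares):
(-\frac{1}{6} e_{1}) R2 = \frac{28}{45} e_{1} - \frac{41}{90} e_{2} - \frac{19}{90} e_{3} + \frac{14}{45} e_{4} - \frac{1}{90} e_{5} + \frac{47}{72} e_{123} - \frac{4}{15} e_{124} - \frac{29}{30} e_{125} + \frac{29}{90} e_{134} - \frac{167}{360} e_{135} + \frac{2}{3} e_{145}
(-9 e_{2}) R2 = \frac{123}{5} e_{1} + \frac{168}{5} e_{2} + \frac{141}{4} e_{3} - \frac{72}{5} e_{4} - \frac{261}{5} e_{5} + \frac{57}{5} e_{123} - \frac{84}{5} e_{124} + \frac{3}{5} e_{125} + \frac{87}{5} e_{234} - \frac{501}{20} e_{235} + 36 e_{245}
(\frac{7}{4} e_{3}) R2 = \frac{133}{60} e_{1} - \frac{329}{48} e_{2} - \frac{98}{15} e_{3} + \frac{203}{60} e_{4} - \frac{1169}{240} e_{5} + \frac{287}{60} e_{123} + \frac{49}{15} e_{134} - \frac{7}{60} e_{135} - \frac{14}{5} e_{234} - \frac{203}{20} e_{235} - 7 e_{345}
(6 e_{4}) R2 = -\frac{56}{5} e_{1} + \frac{48}{5} e_{2} - \frac{58}{5} e_{3} - \frac{112}{5} e_{4} + 24 e_{5} + \frac{82}{5} e_{124} + \frac{38}{5} e_{134} - \frac{2}{5} e_{145} - \frac{47}{2} e_{234} - \frac{174}{5} e_{245} - \frac{167}{10} e_{345}
(\frac{4}{3} e_{5}) R2 = \frac{4}{45} e_{1} + \frac{116}{15} e_{2} + \frac{167}{45} e_{3} - \frac{16}{3} e_{4} - \frac{224}{45} e_{5} + \frac{164}{45} e_{125} + \frac{76}{45} e_{135} - \frac{112}{45} e_{145} - \frac{47}{9} e_{235} + \frac{32}{15} e_{245} - \frac{116}{45} e_{345}
Summing the partial products and collecting blades:
Answer: \frac{2939}{180} e_{1} + \frac{31409}{720} e_{2} + \frac{1237}{60} e_{3} - \frac{6919}{180} e_{4} - \frac{27403}{720} e_{5} + \frac{6061}{360} e_{123} - \frac{2}{3} e_{124} + \frac{59}{18} e_{125} + \frac{1007}{90} e_{134} + \frac{133}{120} e_{135} - \frac{20}{9} e_{145} - \frac{89}{10} e_{234} - \frac{1819}{45} e_{235} + \frac{10}{3} e_{245} - \frac{473}{18} e_{345}


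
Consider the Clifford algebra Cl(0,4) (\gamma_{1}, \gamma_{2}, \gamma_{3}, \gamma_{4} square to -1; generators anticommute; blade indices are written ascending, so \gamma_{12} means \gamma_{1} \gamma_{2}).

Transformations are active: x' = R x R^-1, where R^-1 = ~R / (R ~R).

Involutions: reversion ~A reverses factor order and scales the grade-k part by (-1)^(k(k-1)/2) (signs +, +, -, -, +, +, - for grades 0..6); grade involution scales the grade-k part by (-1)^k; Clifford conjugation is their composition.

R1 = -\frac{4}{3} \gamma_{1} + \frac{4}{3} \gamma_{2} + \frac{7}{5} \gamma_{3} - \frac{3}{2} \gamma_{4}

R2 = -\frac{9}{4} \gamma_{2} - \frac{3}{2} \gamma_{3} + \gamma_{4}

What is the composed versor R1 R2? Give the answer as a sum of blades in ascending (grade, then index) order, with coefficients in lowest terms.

Distribute over the terms of R2 (each basis-blade product reordered to ascending indices, repeated generators contracted through their squares):
R1 (-\frac{9}{4} \gamma_{2}) = 3 + 3 \gamma_{12} + \frac{63}{20} \gamma_{23} - \frac{27}{8} \gamma_{24}
R1 (-\frac{3}{2} \gamma_{3}) = \frac{21}{10} + 2 \gamma_{13} - 2 \gamma_{23} - \frac{9}{4} \gamma_{34}
R1 (\gamma_{4}) = \frac{3}{2} - \frac{4}{3} \gamma_{14} + \frac{4}{3} \gamma_{24} + \frac{7}{5} \gamma_{34}
Summing the partial products and collecting blades:
Answer: \frac{33}{5} + 3 \gamma_{12} + 2 \gamma_{13} - \frac{4}{3} \gamma_{14} + \frac{23}{20} \gamma_{23} - \frac{49}{24} \gamma_{24} - \frac{17}{20} \gamma_{34}


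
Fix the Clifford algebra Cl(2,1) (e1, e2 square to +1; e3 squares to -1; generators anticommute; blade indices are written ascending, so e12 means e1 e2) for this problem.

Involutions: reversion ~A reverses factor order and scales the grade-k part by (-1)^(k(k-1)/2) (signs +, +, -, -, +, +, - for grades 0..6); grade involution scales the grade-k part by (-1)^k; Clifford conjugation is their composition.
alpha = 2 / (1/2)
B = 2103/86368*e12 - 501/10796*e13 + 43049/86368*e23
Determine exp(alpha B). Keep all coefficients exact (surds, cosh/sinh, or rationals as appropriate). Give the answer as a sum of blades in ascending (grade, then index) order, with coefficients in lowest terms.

B^2 term by term: the squares give (2103/86368)^2*(e12)^2 + (-501/10796)^2*(e13)^2 + (43049/86368)^2*(e23)^2 = 4422609/7459431424*(-1) + 251001/116553616*(+1) + 1853216401/7459431424*(+1) = 1/4 (each basis 2-blade squares to minus the product of its generators' squares); cross terms between blades sharing an index anticommute and cancel. So B^2 = 1/4.
B^2 = 1/4 — the positive square puts this in the hyperbolic regime; l = 1/2, alpha*l = 2, so exp(alpha B) = cosh(2) + (sinh(2)/(1/2))*B = cosh(2) + (2*sinh(2))*B.
Answer: cosh(2) + 2103*sinh(2)/43184*e12 - 501*sinh(2)/5398*e13 + 43049*sinh(2)/43184*e23


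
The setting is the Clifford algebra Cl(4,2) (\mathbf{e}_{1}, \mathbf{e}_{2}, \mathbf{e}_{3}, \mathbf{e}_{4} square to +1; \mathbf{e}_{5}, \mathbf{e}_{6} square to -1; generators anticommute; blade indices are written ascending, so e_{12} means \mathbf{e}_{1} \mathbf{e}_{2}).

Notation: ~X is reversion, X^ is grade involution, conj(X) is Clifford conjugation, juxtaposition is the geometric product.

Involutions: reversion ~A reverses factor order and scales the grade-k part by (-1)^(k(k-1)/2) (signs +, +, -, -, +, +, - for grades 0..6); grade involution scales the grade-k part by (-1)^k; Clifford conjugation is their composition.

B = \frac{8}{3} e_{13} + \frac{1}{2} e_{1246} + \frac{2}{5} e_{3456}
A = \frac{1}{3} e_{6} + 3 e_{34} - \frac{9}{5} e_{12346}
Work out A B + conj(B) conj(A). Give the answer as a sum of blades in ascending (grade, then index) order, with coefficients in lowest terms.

first term: \frac{9}{10} e_{3} - 8 e_{14} - \frac{6}{5} e_{56} + \frac{1}{6} e_{124} + \frac{18}{25} e_{125} + \frac{8}{9} e_{136} - \frac{24}{5} e_{246} + \frac{2}{15} e_{345} + \frac{3}{2} e_{1236}
second term: -\frac{9}{10} e_{3} + 8 e_{14} + \frac{6}{5} e_{56} + \frac{1}{6} e_{124} + \frac{18}{25} e_{125} + \frac{8}{9} e_{136} - \frac{24}{5} e_{246} + \frac{2}{15} e_{345} + \frac{3}{2} e_{1236}
Answer: \frac{1}{3} e_{124} + \frac{36}{25} e_{125} + \frac{16}{9} e_{136} - \frac{48}{5} e_{246} + \frac{4}{15} e_{345} + 3 e_{1236}


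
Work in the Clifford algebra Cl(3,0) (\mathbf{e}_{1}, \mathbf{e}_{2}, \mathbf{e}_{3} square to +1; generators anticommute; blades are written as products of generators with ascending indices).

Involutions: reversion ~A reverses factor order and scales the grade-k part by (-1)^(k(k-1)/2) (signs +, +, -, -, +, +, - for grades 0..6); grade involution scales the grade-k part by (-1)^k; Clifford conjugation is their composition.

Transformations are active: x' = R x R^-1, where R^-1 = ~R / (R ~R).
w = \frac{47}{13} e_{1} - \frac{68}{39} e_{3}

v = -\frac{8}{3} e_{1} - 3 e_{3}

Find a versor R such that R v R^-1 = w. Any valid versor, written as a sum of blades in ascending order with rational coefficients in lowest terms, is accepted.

Reasoning: v^2 = w^2 = \frac{145}{9} since conjugation preserves the quadratic form; R = v + w = \frac{37}{39} e_{1} - \frac{185}{39} e_{3} is then valid when invertible, keeping its own part and reversing (v - w)/2.
Answer: \frac{37}{39} e_{1} - \frac{185}{39} e_{3}


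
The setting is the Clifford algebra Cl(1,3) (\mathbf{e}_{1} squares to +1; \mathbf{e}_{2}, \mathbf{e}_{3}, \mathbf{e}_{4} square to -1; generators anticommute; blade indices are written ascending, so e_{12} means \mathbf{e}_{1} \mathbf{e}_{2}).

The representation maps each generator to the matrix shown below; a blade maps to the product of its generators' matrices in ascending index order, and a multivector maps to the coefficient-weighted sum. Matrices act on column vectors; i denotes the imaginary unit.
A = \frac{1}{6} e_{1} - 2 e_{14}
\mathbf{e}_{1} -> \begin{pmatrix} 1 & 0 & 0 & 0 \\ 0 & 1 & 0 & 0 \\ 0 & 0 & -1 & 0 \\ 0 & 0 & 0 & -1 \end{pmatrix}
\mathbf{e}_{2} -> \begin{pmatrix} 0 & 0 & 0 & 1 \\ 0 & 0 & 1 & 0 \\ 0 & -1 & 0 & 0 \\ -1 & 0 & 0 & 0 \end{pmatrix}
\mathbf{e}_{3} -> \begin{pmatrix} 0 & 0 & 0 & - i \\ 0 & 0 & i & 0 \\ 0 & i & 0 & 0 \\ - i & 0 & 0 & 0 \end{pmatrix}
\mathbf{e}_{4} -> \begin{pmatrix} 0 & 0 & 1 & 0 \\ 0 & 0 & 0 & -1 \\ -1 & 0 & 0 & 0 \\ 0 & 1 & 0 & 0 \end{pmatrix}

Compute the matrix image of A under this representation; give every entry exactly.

Bivector images (products of the table entries): rho(e_{14}) = rho(\mathbf{e}_{1})rho(\mathbf{e}_{4}) = \begin{pmatrix} 0 & 0 & 1 & 0 \\ 0 & 0 & 0 & -1 \\ 1 & 0 & 0 & 0 \\ 0 & -1 & 0 & 0 \end{pmatrix}.
M = (\frac{1}{6})*rho(e_{1}) + (-2)*rho(e_{14}), summed entrywise:
Answer: \begin{pmatrix} \frac{1}{6} & 0 & -2 & 0 \\ 0 & \frac{1}{6} & 0 & 2 \\ -2 & 0 & - \frac{1}{6} & 0 \\ 0 & 2 & 0 & - \frac{1}{6} \end{pmatrix}


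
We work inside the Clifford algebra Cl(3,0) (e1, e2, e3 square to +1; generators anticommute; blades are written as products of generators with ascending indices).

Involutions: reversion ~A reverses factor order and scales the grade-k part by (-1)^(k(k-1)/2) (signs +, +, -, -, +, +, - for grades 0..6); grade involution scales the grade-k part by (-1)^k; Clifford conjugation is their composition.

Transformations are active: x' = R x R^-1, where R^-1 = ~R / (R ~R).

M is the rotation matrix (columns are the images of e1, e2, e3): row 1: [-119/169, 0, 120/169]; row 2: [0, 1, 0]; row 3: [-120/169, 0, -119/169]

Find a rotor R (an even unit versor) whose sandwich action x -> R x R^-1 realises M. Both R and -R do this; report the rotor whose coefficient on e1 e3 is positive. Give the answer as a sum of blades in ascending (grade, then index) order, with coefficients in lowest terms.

Method: write R = a + b12*e1 e2 + b13*e1 e3 + b23*e2 e3 with a^2 + b12^2 + b13^2 + b23^2 = 1 (so R^-1 = ~R). Expanding the columns R e_j ~R gives tr M = 4a^2 - 1 and, from the antisymmetric part, M21 - M12 = -4a*b12, M13 - M31 = 4a*b13, M32 - M23 = -4a*b23.
Here tr M = -69/169, so a^2 = (1 + tr M)/4 = 25/169 and a = ±5/13. Taking a = 5/13: M21 - M12 = 0, M13 - M31 = 240/169, M32 - M23 = 0, giving b12 = 0, b13 = 12/13, b23 = 0, i.e. R = 5/13 + 12/13*e1 e3.
Its e1 e3 coefficient is already positive.
Answer: 5/13 + 12/13*e1 e3. Recall the cover is two-to-one: with M of trace -69/169, both preimages act alike, and the stated e1 e3 sign chooses the sheet.


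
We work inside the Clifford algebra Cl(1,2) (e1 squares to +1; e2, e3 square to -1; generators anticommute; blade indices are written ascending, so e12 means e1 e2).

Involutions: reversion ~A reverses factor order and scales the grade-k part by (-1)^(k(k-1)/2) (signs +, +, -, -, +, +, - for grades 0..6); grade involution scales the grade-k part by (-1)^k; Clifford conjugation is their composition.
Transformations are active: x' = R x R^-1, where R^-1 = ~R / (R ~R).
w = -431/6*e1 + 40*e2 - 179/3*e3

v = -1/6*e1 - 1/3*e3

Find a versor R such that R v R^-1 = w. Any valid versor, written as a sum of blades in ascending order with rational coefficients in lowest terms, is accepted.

Why this works: both vectors square to -1/12, so q(v) = q(w) and R = v + w = -72*e1 + 40*e2 - 60*e3 carries v to w — its own direction survives, the complement (v - w)/2 flips.
Answer: -72*e1 + 40*e2 - 60*e3


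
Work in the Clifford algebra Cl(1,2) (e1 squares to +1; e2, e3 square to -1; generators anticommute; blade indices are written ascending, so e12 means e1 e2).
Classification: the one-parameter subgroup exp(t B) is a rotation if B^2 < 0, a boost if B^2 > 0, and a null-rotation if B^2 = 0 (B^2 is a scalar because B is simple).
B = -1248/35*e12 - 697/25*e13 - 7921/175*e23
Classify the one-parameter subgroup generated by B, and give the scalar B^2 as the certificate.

B^2 term by term: the squares give (-1248/35)^2*(e12)^2 + (-697/25)^2*(e13)^2 + (-7921/175)^2*(e23)^2 = 1557504/1225*(+1) + 485809/625*(+1) + 62742241/30625*(-1) = 0 (each basis 2-blade squares to minus the product of its generators' squares); cross terms between blades sharing an index anticommute and cancel. So B^2 = 0.
Answer: null-rotation, certificate B^2 = 0. The invariant at work: B^2 = 0 is unchanged by conjugation, hence its sign classifies the subgroup whatever basis B is written in.


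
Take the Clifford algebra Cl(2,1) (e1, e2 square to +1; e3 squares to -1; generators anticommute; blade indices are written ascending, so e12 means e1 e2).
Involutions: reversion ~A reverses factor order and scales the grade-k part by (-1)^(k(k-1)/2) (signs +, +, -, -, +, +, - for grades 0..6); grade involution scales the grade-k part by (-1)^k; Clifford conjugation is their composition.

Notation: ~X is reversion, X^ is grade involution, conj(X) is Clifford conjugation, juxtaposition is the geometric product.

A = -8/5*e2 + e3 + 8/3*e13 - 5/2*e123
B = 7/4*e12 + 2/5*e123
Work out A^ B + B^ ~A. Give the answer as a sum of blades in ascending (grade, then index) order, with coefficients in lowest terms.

first term: 1 - 14/5*e1 - 16/15*e2 - 35/8*e3 + 2/5*e12 - 16/25*e13 + 14/3*e23 - 7/4*e123
second term: -1 - 14/5*e1 - 16/15*e2 - 35/8*e3 + 2/5*e12 - 16/25*e13 + 14/3*e23 + 7/4*e123
Answer: -28/5*e1 - 32/15*e2 - 35/4*e3 + 4/5*e12 - 32/25*e13 + 28/3*e23


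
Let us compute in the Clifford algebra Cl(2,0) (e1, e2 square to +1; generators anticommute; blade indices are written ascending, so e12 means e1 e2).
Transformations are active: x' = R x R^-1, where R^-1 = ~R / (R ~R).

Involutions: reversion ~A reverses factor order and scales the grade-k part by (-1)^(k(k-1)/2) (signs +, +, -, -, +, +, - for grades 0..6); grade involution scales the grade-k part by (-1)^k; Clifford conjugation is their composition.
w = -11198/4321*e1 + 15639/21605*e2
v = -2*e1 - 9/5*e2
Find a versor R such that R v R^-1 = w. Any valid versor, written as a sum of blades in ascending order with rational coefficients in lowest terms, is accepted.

R = v + w = -19840/4321*e1 - 4650/4321*e2 works: the equal norms (181/25) guarantee its sandwich swaps v into w.
Answer: -19840/4321*e1 - 4650/4321*e2
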